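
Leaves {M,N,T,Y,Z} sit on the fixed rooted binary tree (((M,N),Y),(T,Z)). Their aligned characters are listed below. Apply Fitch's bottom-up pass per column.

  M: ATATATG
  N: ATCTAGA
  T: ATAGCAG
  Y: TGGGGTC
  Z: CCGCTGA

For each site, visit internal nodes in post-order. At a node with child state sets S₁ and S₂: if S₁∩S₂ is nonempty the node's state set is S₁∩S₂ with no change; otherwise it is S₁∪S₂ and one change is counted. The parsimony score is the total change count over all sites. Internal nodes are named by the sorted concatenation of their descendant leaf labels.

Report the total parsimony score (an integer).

MN@0: {A} ∩ {A} = {A} (intersection, +0)
MNY@0: {A} ∪ {T} = {A,T} (union, +1)
TZ@0: {A} ∪ {C} = {A,C} (union, +1)
MNTYZ@0: {A,T} ∩ {A,C} = {A} (intersection, +0)
MN@1: {T} ∩ {T} = {T} (intersection, +0)
MNY@1: {T} ∪ {G} = {G,T} (union, +1)
TZ@1: {T} ∪ {C} = {C,T} (union, +1)
MNTYZ@1: {G,T} ∩ {C,T} = {T} (intersection, +0)
MN@2: {A} ∪ {C} = {A,C} (union, +1)
MNY@2: {A,C} ∪ {G} = {A,C,G} (union, +1)
TZ@2: {A} ∪ {G} = {A,G} (union, +1)
MNTYZ@2: {A,C,G} ∩ {A,G} = {A,G} (intersection, +0)
MN@3: {T} ∩ {T} = {T} (intersection, +0)
MNY@3: {T} ∪ {G} = {G,T} (union, +1)
TZ@3: {G} ∪ {C} = {C,G} (union, +1)
MNTYZ@3: {G,T} ∩ {C,G} = {G} (intersection, +0)
MN@4: {A} ∩ {A} = {A} (intersection, +0)
MNY@4: {A} ∪ {G} = {A,G} (union, +1)
TZ@4: {C} ∪ {T} = {C,T} (union, +1)
MNTYZ@4: {A,G} ∪ {C,T} = {A,C,G,T} (union, +1)
MN@5: {T} ∪ {G} = {G,T} (union, +1)
MNY@5: {G,T} ∩ {T} = {T} (intersection, +0)
TZ@5: {A} ∪ {G} = {A,G} (union, +1)
MNTYZ@5: {T} ∪ {A,G} = {A,G,T} (union, +1)
MN@6: {G} ∪ {A} = {A,G} (union, +1)
MNY@6: {A,G} ∪ {C} = {A,C,G} (union, +1)
TZ@6: {G} ∪ {A} = {A,G} (union, +1)
MNTYZ@6: {A,C,G} ∩ {A,G} = {A,G} (intersection, +0)
per-site changes: [2, 2, 3, 2, 3, 3, 3]; total = 18

18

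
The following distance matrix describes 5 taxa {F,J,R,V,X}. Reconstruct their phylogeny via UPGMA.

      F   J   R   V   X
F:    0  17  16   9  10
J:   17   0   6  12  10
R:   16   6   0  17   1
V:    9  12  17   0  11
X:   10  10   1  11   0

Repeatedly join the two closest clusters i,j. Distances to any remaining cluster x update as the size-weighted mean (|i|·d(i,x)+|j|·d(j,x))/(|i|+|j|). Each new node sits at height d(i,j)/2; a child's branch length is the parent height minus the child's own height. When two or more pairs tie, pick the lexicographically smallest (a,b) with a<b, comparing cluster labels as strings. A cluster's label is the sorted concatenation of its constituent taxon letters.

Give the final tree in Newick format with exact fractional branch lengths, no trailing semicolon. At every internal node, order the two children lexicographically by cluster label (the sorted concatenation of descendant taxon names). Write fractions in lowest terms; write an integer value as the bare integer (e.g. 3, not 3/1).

iteration 1: select R,X (d=1); attach at lengths (1/2, 1/2); label the merged cluster RX
  updated: d(F,RX)=13, d(J,RX)=8, d(RX,V)=14
iteration 2: select J,RX (d=8); attach at lengths (4, 7/2); label the merged cluster JRX
  updated: d(F,JRX)=43/3, d(JRX,V)=40/3
iteration 3: select F,V (d=9); attach at lengths (9/2, 9/2); label the merged cluster FV
  updated: d(FV,JRX)=83/6
iteration 4: select FV,JRX (d=83/6); attach at lengths (29/12, 35/12); label the merged cluster FJRVX
final tree: ((F:9/2,V:9/2):29/12,(J:4,(R:1/2,X:1/2):7/2):35/12)
total length: 137/6

((F:9/2,V:9/2):29/12,(J:4,(R:1/2,X:1/2):7/2):35/12)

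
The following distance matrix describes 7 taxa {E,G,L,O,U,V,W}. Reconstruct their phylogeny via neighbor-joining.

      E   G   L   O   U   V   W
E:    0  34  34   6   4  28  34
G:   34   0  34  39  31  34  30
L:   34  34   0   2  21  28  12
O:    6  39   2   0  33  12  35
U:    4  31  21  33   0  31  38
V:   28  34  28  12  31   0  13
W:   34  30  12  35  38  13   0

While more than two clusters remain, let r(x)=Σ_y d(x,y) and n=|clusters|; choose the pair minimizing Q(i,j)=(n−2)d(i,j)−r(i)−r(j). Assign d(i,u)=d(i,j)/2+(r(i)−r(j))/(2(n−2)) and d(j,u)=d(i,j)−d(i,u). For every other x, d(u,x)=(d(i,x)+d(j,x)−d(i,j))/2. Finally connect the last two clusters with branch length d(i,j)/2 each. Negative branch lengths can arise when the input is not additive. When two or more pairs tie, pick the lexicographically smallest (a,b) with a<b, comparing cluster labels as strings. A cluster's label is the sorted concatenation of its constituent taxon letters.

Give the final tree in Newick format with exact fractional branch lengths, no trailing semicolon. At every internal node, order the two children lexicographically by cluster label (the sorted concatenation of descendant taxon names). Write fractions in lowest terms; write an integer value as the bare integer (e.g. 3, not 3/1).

step 1: merge (E,U) at d=4, Q=-278; branch lengths E→1/5, U→19/5; new cluster EU
  updated: d(EU,G)=61/2, d(EU,L)=51/2, d(EU,O)=35/2, d(EU,V)=55/2, d(EU,W)=34
step 2: merge (L,O) at d=2, Q=-199; branch lengths L→1/2, O→3/2; new cluster LO
  updated: d(EU,LO)=41/2, d(G,LO)=71/2, d(LO,V)=19, d(LO,W)=45/2
step 3: merge (V,W) at d=13, Q=-154; branch lengths V→11/2, W→15/2; new cluster VW
  updated: d(EU,VW)=97/4, d(G,VW)=51/2, d(LO,VW)=57/4
step 4: merge (EU,G) at d=61/2, Q=-423/4; branch lengths EU→179/16, G→309/16; new cluster EGU
  updated: d(EGU,LO)=51/4, d(EGU,VW)=77/8
step 5: merge (EGU,LO) at d=51/4, Q=-293/8; branch lengths EGU→65/16, LO→139/16; new cluster EGLOU
  updated: d(EGLOU,VW)=89/16
step 6: merge (EGLOU,VW) at d=89/16; branch lengths EGLOU→89/32, VW→89/32; new cluster EGLOUVW
final tree: ((((E:1/5,U:19/5):179/16,G:309/16):65/16,(L:1/2,O:3/2):139/16):89/32,(V:11/2,W:15/2):89/32)
total length: 1085/16

((((E:1/5,U:19/5):179/16,G:309/16):65/16,(L:1/2,O:3/2):139/16):89/32,(V:11/2,W:15/2):89/32)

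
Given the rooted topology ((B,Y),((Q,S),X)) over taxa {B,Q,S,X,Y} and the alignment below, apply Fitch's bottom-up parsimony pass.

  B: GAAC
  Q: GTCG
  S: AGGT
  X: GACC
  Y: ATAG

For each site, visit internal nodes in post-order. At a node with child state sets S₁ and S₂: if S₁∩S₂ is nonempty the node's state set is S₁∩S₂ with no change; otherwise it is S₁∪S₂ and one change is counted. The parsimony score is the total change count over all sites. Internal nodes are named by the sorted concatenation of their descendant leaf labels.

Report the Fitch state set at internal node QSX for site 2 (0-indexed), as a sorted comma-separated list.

C

[col 0] BY: children B:{G}, Y:{A} ∪→ {A,G}; cost 1
[col 0] QS: children Q:{G}, S:{A} ∪→ {A,G}; cost 1
[col 0] QSX: children QS:{A,G}, X:{G} ∩→ {G}; cost 0
[col 0] BQSXY: children BY:{A,G}, QSX:{G} ∩→ {G}; cost 0
[col 1] BY: children B:{A}, Y:{T} ∪→ {A,T}; cost 1
[col 1] QS: children Q:{T}, S:{G} ∪→ {G,T}; cost 1
[col 1] QSX: children QS:{G,T}, X:{A} ∪→ {A,G,T}; cost 1
[col 1] BQSXY: children BY:{A,T}, QSX:{A,G,T} ∩→ {A,T}; cost 0
[col 2] BY: children B:{A}, Y:{A} ∩→ {A}; cost 0
[col 2] QS: children Q:{C}, S:{G} ∪→ {C,G}; cost 1
[col 2] QSX: children QS:{C,G}, X:{C} ∩→ {C}; cost 0
[col 2] BQSXY: children BY:{A}, QSX:{C} ∪→ {A,C}; cost 1
[col 3] BY: children B:{C}, Y:{G} ∪→ {C,G}; cost 1
[col 3] QS: children Q:{G}, S:{T} ∪→ {G,T}; cost 1
[col 3] QSX: children QS:{G,T}, X:{C} ∪→ {C,G,T}; cost 1
[col 3] BQSXY: children BY:{C,G}, QSX:{C,G,T} ∩→ {C,G}; cost 0
per-site changes: [2, 3, 2, 3]; total = 10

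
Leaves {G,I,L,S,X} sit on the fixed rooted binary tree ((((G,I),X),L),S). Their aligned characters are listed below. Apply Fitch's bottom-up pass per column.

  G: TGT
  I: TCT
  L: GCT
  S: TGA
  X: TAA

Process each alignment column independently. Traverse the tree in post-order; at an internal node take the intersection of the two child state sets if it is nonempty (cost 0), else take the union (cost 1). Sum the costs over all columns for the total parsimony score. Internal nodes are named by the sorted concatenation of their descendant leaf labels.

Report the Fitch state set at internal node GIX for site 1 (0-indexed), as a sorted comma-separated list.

GI@0: {T} ∩ {T} = {T} (intersection, +0)
GIX@0: {T} ∩ {T} = {T} (intersection, +0)
GILX@0: {T} ∪ {G} = {G,T} (union, +1)
GILSX@0: {G,T} ∩ {T} = {T} (intersection, +0)
GI@1: {G} ∪ {C} = {C,G} (union, +1)
GIX@1: {C,G} ∪ {A} = {A,C,G} (union, +1)
GILX@1: {A,C,G} ∩ {C} = {C} (intersection, +0)
GILSX@1: {C} ∪ {G} = {C,G} (union, +1)
GI@2: {T} ∩ {T} = {T} (intersection, +0)
GIX@2: {T} ∪ {A} = {A,T} (union, +1)
GILX@2: {A,T} ∩ {T} = {T} (intersection, +0)
GILSX@2: {T} ∪ {A} = {A,T} (union, +1)
per-site changes: [1, 3, 2]; total = 6

A,C,G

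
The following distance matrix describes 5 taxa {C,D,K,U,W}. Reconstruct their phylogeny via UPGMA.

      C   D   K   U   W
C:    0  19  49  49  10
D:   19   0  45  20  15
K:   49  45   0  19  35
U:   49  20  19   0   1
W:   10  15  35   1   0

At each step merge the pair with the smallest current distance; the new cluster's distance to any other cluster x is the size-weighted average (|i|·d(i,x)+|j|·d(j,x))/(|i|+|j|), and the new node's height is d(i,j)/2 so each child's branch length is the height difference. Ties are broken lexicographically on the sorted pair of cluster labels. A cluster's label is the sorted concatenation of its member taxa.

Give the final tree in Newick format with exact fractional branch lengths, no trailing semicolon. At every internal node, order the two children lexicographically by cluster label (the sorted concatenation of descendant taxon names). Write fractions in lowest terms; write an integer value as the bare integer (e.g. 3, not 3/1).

iteration 1: select U,W (d=1); attach at lengths (1/2, 1/2); label the merged cluster UW
  updated: d(C,UW)=59/2, d(D,UW)=35/2, d(K,UW)=27
iteration 2: select D,UW (d=35/2); attach at lengths (35/4, 33/4); label the merged cluster DUW
  updated: d(C,DUW)=26, d(DUW,K)=33
iteration 3: select C,DUW (d=26); attach at lengths (13, 17/4); label the merged cluster CDUW
  updated: d(CDUW,K)=37
iteration 4: select CDUW,K (d=37); attach at lengths (11/2, 37/2); label the merged cluster CDKUW
final tree: ((C:13,(D:35/4,(U:1/2,W:1/2):33/4):17/4):11/2,K:37/2)
total length: 237/4

((C:13,(D:35/4,(U:1/2,W:1/2):33/4):17/4):11/2,K:37/2)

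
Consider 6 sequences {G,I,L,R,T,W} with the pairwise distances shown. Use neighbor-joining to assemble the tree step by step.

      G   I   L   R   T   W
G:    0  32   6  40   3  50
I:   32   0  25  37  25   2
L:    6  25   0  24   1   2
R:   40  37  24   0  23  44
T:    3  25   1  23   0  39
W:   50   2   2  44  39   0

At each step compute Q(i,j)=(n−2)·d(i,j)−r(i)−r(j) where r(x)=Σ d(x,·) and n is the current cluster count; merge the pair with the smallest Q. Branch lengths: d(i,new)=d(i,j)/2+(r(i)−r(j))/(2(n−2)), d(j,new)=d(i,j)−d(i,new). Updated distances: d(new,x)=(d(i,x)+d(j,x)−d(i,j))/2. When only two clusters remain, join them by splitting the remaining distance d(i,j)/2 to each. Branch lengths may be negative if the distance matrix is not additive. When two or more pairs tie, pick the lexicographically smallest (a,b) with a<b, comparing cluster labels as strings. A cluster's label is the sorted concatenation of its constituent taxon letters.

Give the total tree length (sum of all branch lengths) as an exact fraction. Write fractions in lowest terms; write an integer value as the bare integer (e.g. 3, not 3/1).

1. join I+W (d=2, Q=-250) ⇒ IW; edges |I|=-1, |W|=3
  updated: d(G,IW)=40, d(IW,L)=25/2, d(IW,R)=79/2, d(IW,T)=31
2. join G+T (d=3, Q=-138) ⇒ GT; edges |G|=20/3, |T|=-11/3
  updated: d(GT,IW)=34, d(GT,L)=2, d(GT,R)=30
3. join GT+L (d=2, Q=-201/2) ⇒ GLT; edges |GT|=63/8, |L|=-47/8
  updated: d(GLT,IW)=89/4, d(GLT,R)=26
4. join GLT+IW (d=89/4, Q=-351/4) ⇒ GILTW; edges |GLT|=35/8, |IW|=143/8
  updated: d(GILTW,R)=173/8
5. join GILTW+R (d=173/8) ⇒ GILRTW; edges |GILTW|=173/16, |R|=173/16
final tree: ((((G:20/3,T:-11/3):63/8,L:-47/8):35/8,(I:-1,W:3):143/8):173/16,R:173/16)
total length: 407/8

407/8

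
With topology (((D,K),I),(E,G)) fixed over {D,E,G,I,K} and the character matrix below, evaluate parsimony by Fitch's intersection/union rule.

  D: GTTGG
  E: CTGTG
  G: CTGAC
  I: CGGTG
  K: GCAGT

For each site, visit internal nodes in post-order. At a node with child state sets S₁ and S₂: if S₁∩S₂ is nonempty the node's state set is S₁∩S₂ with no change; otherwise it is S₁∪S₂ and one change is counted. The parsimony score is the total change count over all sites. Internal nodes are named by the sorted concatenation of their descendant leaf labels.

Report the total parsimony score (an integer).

9

[col 0] DK: children D:{G}, K:{G} ∩→ {G}; cost 0
[col 0] DIK: children DK:{G}, I:{C} ∪→ {C,G}; cost 1
[col 0] EG: children E:{C}, G:{C} ∩→ {C}; cost 0
[col 0] DEGIK: children DIK:{C,G}, EG:{C} ∩→ {C}; cost 0
[col 1] DK: children D:{T}, K:{C} ∪→ {C,T}; cost 1
[col 1] DIK: children DK:{C,T}, I:{G} ∪→ {C,G,T}; cost 1
[col 1] EG: children E:{T}, G:{T} ∩→ {T}; cost 0
[col 1] DEGIK: children DIK:{C,G,T}, EG:{T} ∩→ {T}; cost 0
[col 2] DK: children D:{T}, K:{A} ∪→ {A,T}; cost 1
[col 2] DIK: children DK:{A,T}, I:{G} ∪→ {A,G,T}; cost 1
[col 2] EG: children E:{G}, G:{G} ∩→ {G}; cost 0
[col 2] DEGIK: children DIK:{A,G,T}, EG:{G} ∩→ {G}; cost 0
[col 3] DK: children D:{G}, K:{G} ∩→ {G}; cost 0
[col 3] DIK: children DK:{G}, I:{T} ∪→ {G,T}; cost 1
[col 3] EG: children E:{T}, G:{A} ∪→ {A,T}; cost 1
[col 3] DEGIK: children DIK:{G,T}, EG:{A,T} ∩→ {T}; cost 0
[col 4] DK: children D:{G}, K:{T} ∪→ {G,T}; cost 1
[col 4] DIK: children DK:{G,T}, I:{G} ∩→ {G}; cost 0
[col 4] EG: children E:{G}, G:{C} ∪→ {C,G}; cost 1
[col 4] DEGIK: children DIK:{G}, EG:{C,G} ∩→ {G}; cost 0
per-site changes: [1, 2, 2, 2, 2]; total = 9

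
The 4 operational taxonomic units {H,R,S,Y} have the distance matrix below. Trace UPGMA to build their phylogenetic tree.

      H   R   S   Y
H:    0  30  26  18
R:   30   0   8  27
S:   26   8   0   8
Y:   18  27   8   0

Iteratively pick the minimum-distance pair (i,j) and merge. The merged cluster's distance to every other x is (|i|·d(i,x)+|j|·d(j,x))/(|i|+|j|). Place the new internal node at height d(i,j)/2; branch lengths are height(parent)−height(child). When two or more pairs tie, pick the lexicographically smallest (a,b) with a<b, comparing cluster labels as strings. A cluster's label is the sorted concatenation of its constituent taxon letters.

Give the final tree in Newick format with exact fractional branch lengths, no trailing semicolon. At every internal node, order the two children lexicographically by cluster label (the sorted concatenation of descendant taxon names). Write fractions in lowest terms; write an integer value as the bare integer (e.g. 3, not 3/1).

(H:37/3,((R:4,S:4):19/4,Y:35/4):43/12)

1. join R+S (d=8) ⇒ RS; edges |R|=4, |S|=4
  updated: d(H,RS)=28, d(RS,Y)=35/2
2. join RS+Y (d=35/2) ⇒ RSY; edges |RS|=19/4, |Y|=35/4
  updated: d(H,RSY)=74/3
3. join H+RSY (d=74/3) ⇒ HRSY; edges |H|=37/3, |RSY|=43/12
final tree: (H:37/3,((R:4,S:4):19/4,Y:35/4):43/12)
total length: 449/12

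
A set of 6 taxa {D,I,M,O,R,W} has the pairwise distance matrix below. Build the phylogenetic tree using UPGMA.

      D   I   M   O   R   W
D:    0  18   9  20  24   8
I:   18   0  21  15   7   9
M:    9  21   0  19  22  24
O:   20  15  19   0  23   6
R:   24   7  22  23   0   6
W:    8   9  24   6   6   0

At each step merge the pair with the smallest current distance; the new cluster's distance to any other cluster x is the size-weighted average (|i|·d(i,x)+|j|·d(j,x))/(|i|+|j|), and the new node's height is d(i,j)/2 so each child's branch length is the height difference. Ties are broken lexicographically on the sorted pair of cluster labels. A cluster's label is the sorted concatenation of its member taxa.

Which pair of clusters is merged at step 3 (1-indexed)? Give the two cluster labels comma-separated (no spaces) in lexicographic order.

1. join O+W (d=6) ⇒ OW; edges |O|=3, |W|=3
  updated: d(D,OW)=14, d(I,OW)=12, d(M,OW)=43/2, d(OW,R)=29/2
2. join I+R (d=7) ⇒ IR; edges |I|=7/2, |R|=7/2
  updated: d(D,IR)=21, d(IR,M)=43/2, d(IR,OW)=53/4
3. join D+M (d=9) ⇒ DM; edges |D|=9/2, |M|=9/2
  updated: d(DM,IR)=85/4, d(DM,OW)=71/4
4. join IR+OW (d=53/4) ⇒ IORW; edges |IR|=25/8, |OW|=29/8
  updated: d(DM,IORW)=39/2
5. join DM+IORW (d=39/2) ⇒ DIMORW; edges |DM|=21/4, |IORW|=25/8
final tree: ((D:9/2,M:9/2):21/4,((I:7/2,R:7/2):25/8,(O:3,W:3):29/8):25/8)
total length: 297/8

D,M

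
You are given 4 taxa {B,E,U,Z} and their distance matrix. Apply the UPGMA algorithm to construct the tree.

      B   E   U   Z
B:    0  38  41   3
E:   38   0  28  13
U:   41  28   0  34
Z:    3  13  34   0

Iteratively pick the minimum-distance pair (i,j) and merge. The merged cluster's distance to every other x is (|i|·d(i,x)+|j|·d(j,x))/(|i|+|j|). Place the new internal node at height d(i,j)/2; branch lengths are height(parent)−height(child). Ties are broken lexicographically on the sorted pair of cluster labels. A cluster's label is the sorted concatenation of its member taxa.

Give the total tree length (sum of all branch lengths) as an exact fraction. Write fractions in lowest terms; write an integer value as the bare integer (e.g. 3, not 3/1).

583/12

iteration 1: select B,Z (d=3); attach at lengths (3/2, 3/2); label the merged cluster BZ
  updated: d(BZ,E)=51/2, d(BZ,U)=75/2
iteration 2: select BZ,E (d=51/2); attach at lengths (45/4, 51/4); label the merged cluster BEZ
  updated: d(BEZ,U)=103/3
iteration 3: select BEZ,U (d=103/3); attach at lengths (53/12, 103/6); label the merged cluster BEUZ
final tree: (((B:3/2,Z:3/2):45/4,E:51/4):53/12,U:103/6)
total length: 583/12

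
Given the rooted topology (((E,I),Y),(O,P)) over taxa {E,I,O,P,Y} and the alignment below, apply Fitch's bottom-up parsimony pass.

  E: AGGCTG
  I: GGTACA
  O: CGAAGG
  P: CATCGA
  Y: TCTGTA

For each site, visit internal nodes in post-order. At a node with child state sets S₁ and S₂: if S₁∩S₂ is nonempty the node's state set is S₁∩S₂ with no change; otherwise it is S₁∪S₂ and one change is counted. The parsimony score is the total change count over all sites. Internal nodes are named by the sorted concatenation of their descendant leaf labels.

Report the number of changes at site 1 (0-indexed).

2

[col 0] EI: children E:{A}, I:{G} ∪→ {A,G}; cost 1
[col 0] EIY: children EI:{A,G}, Y:{T} ∪→ {A,G,T}; cost 1
[col 0] OP: children O:{C}, P:{C} ∩→ {C}; cost 0
[col 0] EIOPY: children EIY:{A,G,T}, OP:{C} ∪→ {A,C,G,T}; cost 1
[col 1] EI: children E:{G}, I:{G} ∩→ {G}; cost 0
[col 1] EIY: children EI:{G}, Y:{C} ∪→ {C,G}; cost 1
[col 1] OP: children O:{G}, P:{A} ∪→ {A,G}; cost 1
[col 1] EIOPY: children EIY:{C,G}, OP:{A,G} ∩→ {G}; cost 0
[col 2] EI: children E:{G}, I:{T} ∪→ {G,T}; cost 1
[col 2] EIY: children EI:{G,T}, Y:{T} ∩→ {T}; cost 0
[col 2] OP: children O:{A}, P:{T} ∪→ {A,T}; cost 1
[col 2] EIOPY: children EIY:{T}, OP:{A,T} ∩→ {T}; cost 0
[col 3] EI: children E:{C}, I:{A} ∪→ {A,C}; cost 1
[col 3] EIY: children EI:{A,C}, Y:{G} ∪→ {A,C,G}; cost 1
[col 3] OP: children O:{A}, P:{C} ∪→ {A,C}; cost 1
[col 3] EIOPY: children EIY:{A,C,G}, OP:{A,C} ∩→ {A,C}; cost 0
[col 4] EI: children E:{T}, I:{C} ∪→ {C,T}; cost 1
[col 4] EIY: children EI:{C,T}, Y:{T} ∩→ {T}; cost 0
[col 4] OP: children O:{G}, P:{G} ∩→ {G}; cost 0
[col 4] EIOPY: children EIY:{T}, OP:{G} ∪→ {G,T}; cost 1
[col 5] EI: children E:{G}, I:{A} ∪→ {A,G}; cost 1
[col 5] EIY: children EI:{A,G}, Y:{A} ∩→ {A}; cost 0
[col 5] OP: children O:{G}, P:{A} ∪→ {A,G}; cost 1
[col 5] EIOPY: children EIY:{A}, OP:{A,G} ∩→ {A}; cost 0
per-site changes: [3, 2, 2, 3, 2, 2]; total = 14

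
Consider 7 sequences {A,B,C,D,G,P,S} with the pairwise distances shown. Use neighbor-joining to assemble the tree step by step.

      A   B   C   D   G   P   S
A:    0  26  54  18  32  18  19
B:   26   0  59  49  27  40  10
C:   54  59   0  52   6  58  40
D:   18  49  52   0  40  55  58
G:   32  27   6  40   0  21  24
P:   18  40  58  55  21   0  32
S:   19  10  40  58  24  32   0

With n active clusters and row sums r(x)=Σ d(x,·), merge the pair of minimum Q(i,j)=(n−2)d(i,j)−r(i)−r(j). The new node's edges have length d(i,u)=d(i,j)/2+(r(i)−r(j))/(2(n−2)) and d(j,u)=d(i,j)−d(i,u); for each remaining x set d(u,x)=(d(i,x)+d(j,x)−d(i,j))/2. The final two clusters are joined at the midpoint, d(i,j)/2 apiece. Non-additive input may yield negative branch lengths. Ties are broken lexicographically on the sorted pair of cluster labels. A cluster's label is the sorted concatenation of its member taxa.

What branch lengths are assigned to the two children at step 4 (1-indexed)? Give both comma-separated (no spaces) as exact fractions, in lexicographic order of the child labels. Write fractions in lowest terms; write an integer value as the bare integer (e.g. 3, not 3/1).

1. join C+G (d=6, Q=-389) ⇒ CG; edges |C|=149/10, |G|=-89/10
  updated: d(A,CG)=40, d(B,CG)=40, d(CG,D)=43, d(CG,P)=73/2, d(CG,S)=29
2. join B+S (d=10, Q=-273) ⇒ BS; edges |B|=57/8, |S|=23/8
  updated: d(A,BS)=35/2, d(BS,CG)=59/2, d(BS,D)=97/2, d(BS,P)=31
3. join A+D (d=18, Q=-204) ⇒ AD; edges |A|=-17/6, |D|=125/6
  updated: d(AD,BS)=24, d(AD,CG)=65/2, d(AD,P)=55/2
4. join AD+P (d=55/2, Q=-124) ⇒ ADP; edges |AD|=11, |P|=33/2
  updated: d(ADP,BS)=55/4, d(ADP,CG)=83/4
5. join ADP+BS (d=55/4, Q=-64) ⇒ ABDPS; edges |ADP|=5/2, |BS|=45/4
  updated: d(ABDPS,CG)=73/4
6. join ABDPS+CG (d=73/4) ⇒ ABCDGPS; edges |ABDPS|=73/8, |CG|=73/8
final tree: ((((A:-17/6,D:125/6):11,P:33/2):5/2,(B:57/8,S:23/8):45/4):73/8,(C:149/10,G:-89/10):73/8)
total length: 187/2

11,33/2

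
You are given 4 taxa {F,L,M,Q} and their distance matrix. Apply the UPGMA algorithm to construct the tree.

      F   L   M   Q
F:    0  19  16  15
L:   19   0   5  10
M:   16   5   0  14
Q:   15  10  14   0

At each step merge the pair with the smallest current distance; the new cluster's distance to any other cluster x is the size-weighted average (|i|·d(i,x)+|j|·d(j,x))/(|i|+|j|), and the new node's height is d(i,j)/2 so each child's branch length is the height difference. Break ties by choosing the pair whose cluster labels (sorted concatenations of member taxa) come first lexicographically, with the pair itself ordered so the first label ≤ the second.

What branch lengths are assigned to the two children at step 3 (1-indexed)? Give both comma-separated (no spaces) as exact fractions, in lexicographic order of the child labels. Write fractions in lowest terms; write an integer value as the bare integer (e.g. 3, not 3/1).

1. join L+M (d=5) ⇒ LM; edges |L|=5/2, |M|=5/2
  updated: d(F,LM)=35/2, d(LM,Q)=12
2. join LM+Q (d=12) ⇒ LMQ; edges |LM|=7/2, |Q|=6
  updated: d(F,LMQ)=50/3
3. join F+LMQ (d=50/3) ⇒ FLMQ; edges |F|=25/3, |LMQ|=7/3
final tree: (F:25/3,((L:5/2,M:5/2):7/2,Q:6):7/3)
total length: 151/6

25/3,7/3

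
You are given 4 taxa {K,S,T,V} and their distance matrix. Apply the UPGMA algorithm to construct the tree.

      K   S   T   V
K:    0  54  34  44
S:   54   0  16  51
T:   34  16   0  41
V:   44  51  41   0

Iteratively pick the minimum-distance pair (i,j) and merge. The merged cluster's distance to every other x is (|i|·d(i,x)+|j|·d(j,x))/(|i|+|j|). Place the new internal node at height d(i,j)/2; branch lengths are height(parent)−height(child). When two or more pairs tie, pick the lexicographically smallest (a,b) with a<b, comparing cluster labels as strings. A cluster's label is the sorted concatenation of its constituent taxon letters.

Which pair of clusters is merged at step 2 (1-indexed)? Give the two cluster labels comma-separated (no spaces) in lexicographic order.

1. join S+T (d=16) ⇒ ST; edges |S|=8, |T|=8
  updated: d(K,ST)=44, d(ST,V)=46
2. join K+ST (d=44) ⇒ KST; edges |K|=22, |ST|=14
  updated: d(KST,V)=136/3
3. join KST+V (d=136/3) ⇒ KSTV; edges |KST|=2/3, |V|=68/3
final tree: ((K:22,(S:8,T:8):14):2/3,V:68/3)
total length: 226/3

K,ST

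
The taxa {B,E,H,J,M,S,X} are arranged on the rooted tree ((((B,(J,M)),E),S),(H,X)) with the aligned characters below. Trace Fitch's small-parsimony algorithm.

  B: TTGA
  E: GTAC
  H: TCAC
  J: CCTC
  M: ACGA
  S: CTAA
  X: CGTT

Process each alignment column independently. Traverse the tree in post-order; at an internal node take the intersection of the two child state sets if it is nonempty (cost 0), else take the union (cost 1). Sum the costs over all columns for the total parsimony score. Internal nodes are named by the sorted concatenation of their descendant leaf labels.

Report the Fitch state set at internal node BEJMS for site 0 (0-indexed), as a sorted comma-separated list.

C

[col 0] JM: children J:{C}, M:{A} ∪→ {A,C}; cost 1
[col 0] BJM: children B:{T}, JM:{A,C} ∪→ {A,C,T}; cost 1
[col 0] BEJM: children BJM:{A,C,T}, E:{G} ∪→ {A,C,G,T}; cost 1
[col 0] BEJMS: children BEJM:{A,C,G,T}, S:{C} ∩→ {C}; cost 0
[col 0] HX: children H:{T}, X:{C} ∪→ {C,T}; cost 1
[col 0] BEHJMSX: children BEJMS:{C}, HX:{C,T} ∩→ {C}; cost 0
[col 1] JM: children J:{C}, M:{C} ∩→ {C}; cost 0
[col 1] BJM: children B:{T}, JM:{C} ∪→ {C,T}; cost 1
[col 1] BEJM: children BJM:{C,T}, E:{T} ∩→ {T}; cost 0
[col 1] BEJMS: children BEJM:{T}, S:{T} ∩→ {T}; cost 0
[col 1] HX: children H:{C}, X:{G} ∪→ {C,G}; cost 1
[col 1] BEHJMSX: children BEJMS:{T}, HX:{C,G} ∪→ {C,G,T}; cost 1
[col 2] JM: children J:{T}, M:{G} ∪→ {G,T}; cost 1
[col 2] BJM: children B:{G}, JM:{G,T} ∩→ {G}; cost 0
[col 2] BEJM: children BJM:{G}, E:{A} ∪→ {A,G}; cost 1
[col 2] BEJMS: children BEJM:{A,G}, S:{A} ∩→ {A}; cost 0
[col 2] HX: children H:{A}, X:{T} ∪→ {A,T}; cost 1
[col 2] BEHJMSX: children BEJMS:{A}, HX:{A,T} ∩→ {A}; cost 0
[col 3] JM: children J:{C}, M:{A} ∪→ {A,C}; cost 1
[col 3] BJM: children B:{A}, JM:{A,C} ∩→ {A}; cost 0
[col 3] BEJM: children BJM:{A}, E:{C} ∪→ {A,C}; cost 1
[col 3] BEJMS: children BEJM:{A,C}, S:{A} ∩→ {A}; cost 0
[col 3] HX: children H:{C}, X:{T} ∪→ {C,T}; cost 1
[col 3] BEHJMSX: children BEJMS:{A}, HX:{C,T} ∪→ {A,C,T}; cost 1
per-site changes: [4, 3, 3, 4]; total = 14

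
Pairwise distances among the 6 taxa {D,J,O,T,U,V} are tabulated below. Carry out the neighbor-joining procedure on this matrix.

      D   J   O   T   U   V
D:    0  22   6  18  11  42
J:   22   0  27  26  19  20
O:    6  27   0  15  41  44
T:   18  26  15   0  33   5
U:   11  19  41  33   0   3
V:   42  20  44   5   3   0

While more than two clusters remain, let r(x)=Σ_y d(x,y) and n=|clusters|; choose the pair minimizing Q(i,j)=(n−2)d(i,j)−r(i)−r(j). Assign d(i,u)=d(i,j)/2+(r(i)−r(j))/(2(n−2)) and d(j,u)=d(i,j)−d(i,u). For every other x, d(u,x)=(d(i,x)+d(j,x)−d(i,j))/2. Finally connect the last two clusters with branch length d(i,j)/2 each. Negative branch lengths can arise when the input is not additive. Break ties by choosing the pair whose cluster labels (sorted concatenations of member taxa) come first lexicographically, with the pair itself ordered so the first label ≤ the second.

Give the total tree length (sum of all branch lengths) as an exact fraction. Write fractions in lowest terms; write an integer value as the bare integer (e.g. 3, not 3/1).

97/2

iteration 1: select U,V (d=3, Q=-209); attach at lengths (5/8, 19/8); label the merged cluster UV
  updated: d(D,UV)=25, d(J,UV)=18, d(O,UV)=41, d(T,UV)=35/2
iteration 2: select D,O (d=6, Q=-142); attach at lengths (0, 6); label the merged cluster DO
  updated: d(DO,J)=43/2, d(DO,T)=27/2, d(DO,UV)=30
iteration 3: select DO,T (d=27/2, Q=-95); attach at lengths (35/4, 19/4); label the merged cluster DOT
  updated: d(DOT,J)=17, d(DOT,UV)=17
iteration 4: select DOT,J (d=17, Q=-52); attach at lengths (8, 9); label the merged cluster DJOT
  updated: d(DJOT,UV)=9
iteration 5: select DJOT,UV (d=9); attach at lengths (9/2, 9/2); label the merged cluster DJOTUV
final tree: ((((D:0,O:6):35/4,T:19/4):8,J:9):9/2,(U:5/8,V:19/8):9/2)
total length: 97/2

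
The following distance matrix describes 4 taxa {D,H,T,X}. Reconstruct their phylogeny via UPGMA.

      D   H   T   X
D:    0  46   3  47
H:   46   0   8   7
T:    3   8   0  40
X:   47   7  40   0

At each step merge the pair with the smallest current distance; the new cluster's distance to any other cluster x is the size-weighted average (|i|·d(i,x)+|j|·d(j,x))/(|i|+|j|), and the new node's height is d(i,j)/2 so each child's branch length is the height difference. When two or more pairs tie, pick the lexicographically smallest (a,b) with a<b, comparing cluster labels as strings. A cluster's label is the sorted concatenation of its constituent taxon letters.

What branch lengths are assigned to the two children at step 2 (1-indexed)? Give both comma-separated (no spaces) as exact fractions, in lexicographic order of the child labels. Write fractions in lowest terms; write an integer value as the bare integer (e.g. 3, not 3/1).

7/2,7/2

1. join D+T (d=3) ⇒ DT; edges |D|=3/2, |T|=3/2
  updated: d(DT,H)=27, d(DT,X)=87/2
2. join H+X (d=7) ⇒ HX; edges |H|=7/2, |X|=7/2
  updated: d(DT,HX)=141/4
3. join DT+HX (d=141/4) ⇒ DHTX; edges |DT|=129/8, |HX|=113/8
final tree: ((D:3/2,T:3/2):129/8,(H:7/2,X:7/2):113/8)
total length: 161/4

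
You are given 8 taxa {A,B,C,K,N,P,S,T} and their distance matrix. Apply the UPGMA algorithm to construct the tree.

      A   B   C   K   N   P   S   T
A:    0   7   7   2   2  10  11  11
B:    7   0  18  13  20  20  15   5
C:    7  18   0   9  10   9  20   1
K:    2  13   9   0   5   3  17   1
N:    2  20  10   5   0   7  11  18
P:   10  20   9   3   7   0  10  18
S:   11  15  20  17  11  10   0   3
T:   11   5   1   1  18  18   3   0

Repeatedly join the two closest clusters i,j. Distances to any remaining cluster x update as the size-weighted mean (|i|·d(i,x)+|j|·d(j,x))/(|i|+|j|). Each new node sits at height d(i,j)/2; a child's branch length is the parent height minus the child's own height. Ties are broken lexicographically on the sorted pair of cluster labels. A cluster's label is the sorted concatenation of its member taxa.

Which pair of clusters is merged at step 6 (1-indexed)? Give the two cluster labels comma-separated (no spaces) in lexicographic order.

step 1: merge (C,T) at d=1; branch lengths C→1/2, T→1/2; new cluster CT
  updated: d(A,CT)=9, d(B,CT)=23/2, d(CT,K)=5, d(CT,N)=14, d(CT,P)=27/2, d(CT,S)=23/2
step 2: merge (A,K) at d=2; branch lengths A→1, K→1; new cluster AK
  updated: d(AK,B)=10, d(AK,CT)=7, d(AK,N)=7/2, d(AK,P)=13/2, d(AK,S)=14
step 3: merge (AK,N) at d=7/2; branch lengths AK→3/4, N→7/4; new cluster AKN
  updated: d(AKN,B)=40/3, d(AKN,CT)=28/3, d(AKN,P)=20/3, d(AKN,S)=13
step 4: merge (AKN,P) at d=20/3; branch lengths AKN→19/12, P→10/3; new cluster AKNP
  updated: d(AKNP,B)=15, d(AKNP,CT)=83/8, d(AKNP,S)=49/4
step 5: merge (AKNP,CT) at d=83/8; branch lengths AKNP→89/48, CT→75/16; new cluster ACKNPT
  updated: d(ACKNPT,B)=83/6, d(ACKNPT,S)=12
step 6: merge (ACKNPT,S) at d=12; branch lengths ACKNPT→13/16, S→6; new cluster ACKNPST
  updated: d(ACKNPST,B)=14
step 7: merge (ACKNPST,B) at d=14; branch lengths ACKNPST→1, B→7; new cluster ABCKNPST
final tree: ((((((A:1,K:1):3/4,N:7/4):19/12,P:10/3):89/48,(C:1/2,T:1/2):75/16):13/16,S:6):1,B:7)
total length: 1525/48

ACKNPT,S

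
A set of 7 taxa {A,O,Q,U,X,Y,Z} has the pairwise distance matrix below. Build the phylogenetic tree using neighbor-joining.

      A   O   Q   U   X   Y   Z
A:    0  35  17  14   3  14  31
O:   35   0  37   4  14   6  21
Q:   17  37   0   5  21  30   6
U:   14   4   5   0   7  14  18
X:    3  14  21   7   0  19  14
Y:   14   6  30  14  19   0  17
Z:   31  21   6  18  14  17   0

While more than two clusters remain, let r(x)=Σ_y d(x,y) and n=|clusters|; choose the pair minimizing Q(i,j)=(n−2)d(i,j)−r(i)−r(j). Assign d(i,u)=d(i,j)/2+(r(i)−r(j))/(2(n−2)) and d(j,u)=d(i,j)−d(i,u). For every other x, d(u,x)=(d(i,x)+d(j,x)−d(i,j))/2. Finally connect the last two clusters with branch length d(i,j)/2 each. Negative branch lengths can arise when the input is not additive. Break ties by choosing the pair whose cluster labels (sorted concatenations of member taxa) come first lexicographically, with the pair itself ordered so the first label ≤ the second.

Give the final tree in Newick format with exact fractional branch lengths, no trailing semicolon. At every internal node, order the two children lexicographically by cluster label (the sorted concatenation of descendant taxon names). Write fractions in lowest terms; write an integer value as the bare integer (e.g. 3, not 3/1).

((((A:61/12,X:-25/12):115/16,(Q:39/10,Z:21/10):145/16):37/16,(O:71/16,Y:25/16):123/16):-27/32,U:-27/32)

1. join Q+Z (d=6, Q=-193) ⇒ QZ; edges |Q|=39/10, |Z|=21/10
  updated: d(A,QZ)=21, d(O,QZ)=26, d(QZ,U)=17/2, d(QZ,X)=29/2, d(QZ,Y)=41/2
2. join O+Y (d=6, Q=-269/2) ⇒ OY; edges |O|=71/16, |Y|=25/16
  updated: d(A,OY)=43/2, d(OY,QZ)=81/4, d(OY,U)=6, d(OY,X)=27/2
3. join A+X (d=3, Q=-177/2) ⇒ AX; edges |A|=61/12, |X|=-25/12
  updated: d(AX,OY)=16, d(AX,QZ)=65/4, d(AX,U)=9
4. join AX+QZ (d=65/4, Q=-215/4) ⇒ AQXZ; edges |AX|=115/16, |QZ|=145/16
  updated: d(AQXZ,OY)=10, d(AQXZ,U)=5/8
5. join AQXZ+OY (d=10, Q=-133/8) ⇒ AOQXYZ; edges |AQXZ|=37/16, |OY|=123/16
  updated: d(AOQXYZ,U)=-27/16
6. join AOQXYZ+U (d=-27/16) ⇒ AOQUXYZ; edges |AOQXYZ|=-27/32, |U|=-27/32
final tree: ((((A:61/12,X:-25/12):115/16,(Q:39/10,Z:21/10):145/16):37/16,(O:71/16,Y:25/16):123/16):-27/32,U:-27/32)
total length: 633/16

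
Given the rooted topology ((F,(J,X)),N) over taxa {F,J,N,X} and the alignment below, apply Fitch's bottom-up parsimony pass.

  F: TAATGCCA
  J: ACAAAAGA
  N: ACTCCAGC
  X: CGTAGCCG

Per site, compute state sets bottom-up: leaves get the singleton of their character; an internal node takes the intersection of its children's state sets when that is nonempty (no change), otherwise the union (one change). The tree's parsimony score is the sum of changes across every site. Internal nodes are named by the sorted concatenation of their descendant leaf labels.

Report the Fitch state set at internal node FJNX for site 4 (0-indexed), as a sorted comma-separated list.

C,G

[col 0] JX: children J:{A}, X:{C} ∪→ {A,C}; cost 1
[col 0] FJX: children F:{T}, JX:{A,C} ∪→ {A,C,T}; cost 1
[col 0] FJNX: children FJX:{A,C,T}, N:{A} ∩→ {A}; cost 0
[col 1] JX: children J:{C}, X:{G} ∪→ {C,G}; cost 1
[col 1] FJX: children F:{A}, JX:{C,G} ∪→ {A,C,G}; cost 1
[col 1] FJNX: children FJX:{A,C,G}, N:{C} ∩→ {C}; cost 0
[col 2] JX: children J:{A}, X:{T} ∪→ {A,T}; cost 1
[col 2] FJX: children F:{A}, JX:{A,T} ∩→ {A}; cost 0
[col 2] FJNX: children FJX:{A}, N:{T} ∪→ {A,T}; cost 1
[col 3] JX: children J:{A}, X:{A} ∩→ {A}; cost 0
[col 3] FJX: children F:{T}, JX:{A} ∪→ {A,T}; cost 1
[col 3] FJNX: children FJX:{A,T}, N:{C} ∪→ {A,C,T}; cost 1
[col 4] JX: children J:{A}, X:{G} ∪→ {A,G}; cost 1
[col 4] FJX: children F:{G}, JX:{A,G} ∩→ {G}; cost 0
[col 4] FJNX: children FJX:{G}, N:{C} ∪→ {C,G}; cost 1
[col 5] JX: children J:{A}, X:{C} ∪→ {A,C}; cost 1
[col 5] FJX: children F:{C}, JX:{A,C} ∩→ {C}; cost 0
[col 5] FJNX: children FJX:{C}, N:{A} ∪→ {A,C}; cost 1
[col 6] JX: children J:{G}, X:{C} ∪→ {C,G}; cost 1
[col 6] FJX: children F:{C}, JX:{C,G} ∩→ {C}; cost 0
[col 6] FJNX: children FJX:{C}, N:{G} ∪→ {C,G}; cost 1
[col 7] JX: children J:{A}, X:{G} ∪→ {A,G}; cost 1
[col 7] FJX: children F:{A}, JX:{A,G} ∩→ {A}; cost 0
[col 7] FJNX: children FJX:{A}, N:{C} ∪→ {A,C}; cost 1
per-site changes: [2, 2, 2, 2, 2, 2, 2, 2]; total = 16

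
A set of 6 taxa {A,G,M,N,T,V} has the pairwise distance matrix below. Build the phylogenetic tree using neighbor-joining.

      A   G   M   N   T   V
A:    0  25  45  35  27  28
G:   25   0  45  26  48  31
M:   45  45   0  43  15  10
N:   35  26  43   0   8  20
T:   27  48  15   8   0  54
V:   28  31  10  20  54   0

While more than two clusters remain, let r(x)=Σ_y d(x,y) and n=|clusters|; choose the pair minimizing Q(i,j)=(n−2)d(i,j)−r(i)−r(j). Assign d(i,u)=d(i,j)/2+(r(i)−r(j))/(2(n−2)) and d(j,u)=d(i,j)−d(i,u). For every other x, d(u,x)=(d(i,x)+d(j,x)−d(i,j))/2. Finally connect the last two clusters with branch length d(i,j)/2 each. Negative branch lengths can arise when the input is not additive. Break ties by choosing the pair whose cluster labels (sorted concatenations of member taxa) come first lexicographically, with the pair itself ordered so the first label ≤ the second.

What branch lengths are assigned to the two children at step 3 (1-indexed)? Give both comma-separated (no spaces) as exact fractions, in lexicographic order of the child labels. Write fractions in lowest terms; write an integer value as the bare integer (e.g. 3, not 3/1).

step 1: merge (M,V) at d=10, Q=-261; branch lengths M→55/8, V→25/8; new cluster MV
  updated: d(A,MV)=63/2, d(G,MV)=33, d(MV,N)=53/2, d(MV,T)=59/2
step 2: merge (N,T) at d=8, Q=-184; branch lengths N→7/6, T→41/6; new cluster NT
  updated: d(A,NT)=27, d(G,NT)=33, d(MV,NT)=24
step 3: merge (A,G) at d=25, Q=-249/2; branch lengths A→85/8, G→115/8; new cluster AG
  updated: d(AG,MV)=79/4, d(AG,NT)=35/2
step 4: merge (AG,MV) at d=79/4, Q=-245/4; branch lengths AG→53/8, MV→105/8; new cluster AGMV
  updated: d(AGMV,NT)=87/8
step 5: merge (AGMV,NT) at d=87/8; branch lengths AGMV→87/16, NT→87/16; new cluster AGMNTV
final tree: (((A:85/8,G:115/8):53/8,(M:55/8,V:25/8):105/8):87/16,(N:7/6,T:41/6):87/16)
total length: 589/8

85/8,115/8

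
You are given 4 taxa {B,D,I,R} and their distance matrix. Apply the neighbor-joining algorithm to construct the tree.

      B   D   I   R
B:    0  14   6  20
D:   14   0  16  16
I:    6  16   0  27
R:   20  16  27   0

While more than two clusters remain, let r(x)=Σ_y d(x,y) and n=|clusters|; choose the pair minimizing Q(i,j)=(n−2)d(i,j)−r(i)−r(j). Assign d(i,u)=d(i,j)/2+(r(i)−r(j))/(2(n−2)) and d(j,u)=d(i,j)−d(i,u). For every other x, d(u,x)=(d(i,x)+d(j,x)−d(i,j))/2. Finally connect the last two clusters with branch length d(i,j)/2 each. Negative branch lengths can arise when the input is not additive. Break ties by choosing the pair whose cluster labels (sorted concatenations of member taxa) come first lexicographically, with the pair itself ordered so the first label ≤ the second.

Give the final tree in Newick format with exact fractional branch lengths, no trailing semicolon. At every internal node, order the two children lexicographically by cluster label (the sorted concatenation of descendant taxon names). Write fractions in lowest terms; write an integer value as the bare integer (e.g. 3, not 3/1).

iteration 1: select B,I (d=6, Q=-77); attach at lengths (3/4, 21/4); label the merged cluster BI
  updated: d(BI,D)=12, d(BI,R)=41/2
iteration 2: select BI,D (d=12, Q=-97/2); attach at lengths (33/4, 15/4); label the merged cluster BDI
  updated: d(BDI,R)=49/4
iteration 3: select BDI,R (d=49/4); attach at lengths (49/8, 49/8); label the merged cluster BDIR
final tree: (((B:3/4,I:21/4):33/4,D:15/4):49/8,R:49/8)
total length: 121/4

(((B:3/4,I:21/4):33/4,D:15/4):49/8,R:49/8)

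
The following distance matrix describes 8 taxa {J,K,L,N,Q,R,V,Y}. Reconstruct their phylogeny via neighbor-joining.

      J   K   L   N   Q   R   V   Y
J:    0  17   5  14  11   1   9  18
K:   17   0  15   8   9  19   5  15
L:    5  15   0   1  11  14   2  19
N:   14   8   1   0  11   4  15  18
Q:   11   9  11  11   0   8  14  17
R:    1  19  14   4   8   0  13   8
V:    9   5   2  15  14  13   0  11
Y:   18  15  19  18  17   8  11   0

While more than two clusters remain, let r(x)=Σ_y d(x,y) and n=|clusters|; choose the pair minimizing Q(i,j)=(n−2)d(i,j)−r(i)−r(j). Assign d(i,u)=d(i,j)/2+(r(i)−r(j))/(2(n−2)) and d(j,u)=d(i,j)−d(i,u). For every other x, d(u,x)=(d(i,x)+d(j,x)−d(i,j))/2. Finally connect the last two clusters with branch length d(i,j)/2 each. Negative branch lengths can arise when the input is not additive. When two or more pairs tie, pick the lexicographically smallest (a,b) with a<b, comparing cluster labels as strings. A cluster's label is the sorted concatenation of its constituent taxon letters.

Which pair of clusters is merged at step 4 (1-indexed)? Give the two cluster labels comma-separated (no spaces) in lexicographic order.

1. join J+R (d=1, Q=-136) ⇒ JR; edges |J|=7/6, |R|=-1/6
  updated: d(JR,K)=35/2, d(JR,L)=9, d(JR,N)=17/2, d(JR,Q)=9, d(JR,V)=21/2, d(JR,Y)=25/2
2. join L+N (d=1, Q=-227/2) ⇒ LN; edges |L|=1/20, |N|=19/20
  updated: d(JR,LN)=33/4, d(K,LN)=11, d(LN,Q)=21/2, d(LN,V)=8, d(LN,Y)=18
3. join K+V (d=5, Q=-86) ⇒ KV; edges |K|=29/8, |V|=11/8
  updated: d(JR,KV)=23/2, d(KV,LN)=7, d(KV,Q)=9, d(KV,Y)=21/2
4. join KV+Y (d=21/2, Q=-129/2) ⇒ KVY; edges |KV|=23/12, |Y|=103/12
  updated: d(JR,KVY)=27/4, d(KVY,LN)=29/4, d(KVY,Q)=31/4
5. join JR+LN (d=33/4, Q=-67/2) ⇒ JLNR; edges |JR|=29/8, |LN|=37/8
  updated: d(JLNR,KVY)=23/8, d(JLNR,Q)=45/8
6. join JLNR+KVY (d=23/8, Q=-65/4) ⇒ JKLNRVY; edges |JLNR|=3/8, |KVY|=5/2
  updated: d(JKLNRVY,Q)=21/4
7. join JKLNRVY+Q (d=21/4) ⇒ JKLNQRVY; edges |JKLNRVY|=21/8, |Q|=21/8
final tree: ((((J:7/6,R:-1/6):29/8,(L:1/20,N:19/20):37/8):3/8,((K:29/8,V:11/8):23/12,Y:103/12):5/2):21/8,Q:21/8)
total length: 271/8

KV,Y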